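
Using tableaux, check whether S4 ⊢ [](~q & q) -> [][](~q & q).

Valid in S4

Tableau for the negation ~([](~q & q) -> [][](~q & q)):
1. ~([](~q & q) -> [][](~q & q)), 0
2. [](~q & q), 0
3. ~[][](~q & q), 0
4. ~q & q, 0
5. ~q, 0
6. q, 0
Accessibility: 0R0
Branch closes: q and ~q both at 0.
All branches of the negation close; one closing branch shown above.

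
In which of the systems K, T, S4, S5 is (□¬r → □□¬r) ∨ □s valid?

S4-tableau for the negation ¬((□¬r → □□¬r) ∨ □s):
1. ¬((□¬r → □□¬r) ∨ □s), u
2. ¬(□¬r → □□¬r), u   [¬∨-rule on 1]
3. ¬□s, u   [¬∨-rule on 1]
4. □¬r, u   [¬→-rule on 2]
5. ¬□□¬r, u   [¬→-rule on 2]
6. ¬r, u   [□-rule on 4 via uRu]
7. ¬s, v   [¬□-rule on 3: fresh world v, uRv]
8. ¬r, v   [□-rule on 4 via uRv]
9. ¬□¬r, w   [¬□-rule on 5: fresh world w, uRw]
10. ¬r, w   [□-rule on 4 via uRw]
11. r, x   [¬□-rule on 9: fresh world x, wRx]
12. ¬r, x   [□-rule on 4 via uRx]
Accessibility: uRu, uRv, uRw, uRx, vRv, wRw, wRx, xRx
Branch closes: r and ¬r both at x.
Every branch closes (one shown): valid in S4, hence also in S5 (every theorem of S4 is a theorem of S5).
T-tableau for the negation ¬((□¬r → □□¬r) ∨ □s):
1. ¬((□¬r → □□¬r) ∨ □s), u
2. ¬(□¬r → □□¬r), u   [¬∨-rule on 1]
3. ¬□s, u   [¬∨-rule on 1]
4. □¬r, u   [¬→-rule on 2]
5. ¬□□¬r, u   [¬→-rule on 2]
6. ¬r, u   [□-rule on 4 via uRu]
7. ¬s, v   [¬□-rule on 3: fresh world v, uRv]
8. ¬r, v   [□-rule on 4 via uRv]
9. ¬□¬r, w   [¬□-rule on 5: fresh world w, uRw]
10. ¬r, w   [□-rule on 4 via uRw]
11. r, x   [¬□-rule on 9: fresh world x, wRx]
Accessibility: uRu, uRv, uRw, vRv, wRw, wRx, xRx
Complete open branch: countermodel on a T-frame, so not valid in T, nor in K (the same frame is also a K-frame).

S4, S5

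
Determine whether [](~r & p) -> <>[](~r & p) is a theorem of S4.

Yes, valid

Tableau for the negation ~([](~r & p) -> <>[](~r & p)):
1. ~([](~r & p) -> <>[](~r & p)), 0
2. [](~r & p), 0   [~->-rule on 1]
3. ~<>[](~r & p), 0   [~->-rule on 1]
4. ~r & p, 0   [[]-rule on 2 via 0R0]
5. ~r, 0   [&-rule on 4]
6. p, 0   [&-rule on 4]
7. ~[](~r & p), 0   [~<>-rule on 3 via 0R0]
8. ~(~r & p), 1   [~[]-rule on 7: fresh world 1, 0R1]
9. ~r & p, 1   [[]-rule on 2 via 0R1]
10. ~r, 1   [&-rule on 9]
11. p, 1   [&-rule on 9]
12. ~[](~r & p), 1   [~<>-rule on 3 via 0R1]
13. ~p, 1   [~&-rule on 8 (branches; this branch)]
Accessibility: 0R0, 0R1, 1R1
Branch closes: p and ~p both at 1.
All branches of the negation close; one closing branch shown above.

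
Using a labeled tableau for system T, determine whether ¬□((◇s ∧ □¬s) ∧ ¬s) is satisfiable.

Yes, satisfiable

1. ¬□((◇s ∧ □¬s) ∧ ¬s), w0
2. ¬((◇s ∧ □¬s) ∧ ¬s), w1
3. s, w1
Accessibility: w0Rw0, w0Rw1, w1Rw1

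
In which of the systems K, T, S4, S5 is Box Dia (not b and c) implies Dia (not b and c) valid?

K-tableau for the negation not (Box Dia (not b and c) implies Dia (not b and c)):
1. not (Box Dia (not b and c) implies Dia (not b and c)), 0
2. Box Dia (not b and c), 0
3. not Dia (not b and c), 0
Complete open branch: countermodel on a K-frame, so not valid in K.
T-tableau for the negation not (Box Dia (not b and c) implies Dia (not b and c)):
1. not (Box Dia (not b and c) implies Dia (not b and c)), 0
2. Box Dia (not b and c), 0
3. not Dia (not b and c), 0
4. Dia (not b and c), 0
5. not (not b and c), 0
6. not c, 0
7. not b and c, 1
8. not b, 1
9. c, 1
10. Dia (not b and c), 1
11. not (not b and c), 1
12. not c, 1
Accessibility: 0R0, 0R1, 1R1
Branch closes: c and not c both at 1.
Every branch closes (one shown): valid in T, hence also in S4, S5 (every theorem of T is a theorem of S4 and S5).

T, S4, S5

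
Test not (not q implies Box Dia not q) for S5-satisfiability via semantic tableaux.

No, unsatisfiable

1. not (not q implies Box Dia not q), 0
2. not q, 0
3. not Box Dia not q, 0
4. not Dia not q, 1
5. q, 0
Accessibility: 0R0, 0R1, 1R0, 1R1
Branch closes: q and not q both at 0.
(One branch shown.) All branches close.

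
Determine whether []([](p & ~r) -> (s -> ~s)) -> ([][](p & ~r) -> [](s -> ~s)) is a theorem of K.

Yes, valid

Tableau for the negation ~([]([](p & ~r) -> (s -> ~s)) -> ([][](p & ~r) -> [](s -> ~s))):
1. ~([]([](p & ~r) -> (s -> ~s)) -> ([][](p & ~r) -> [](s -> ~s))), 0
2. []([](p & ~r) -> (s -> ~s)), 0   [~->-rule on 1]
3. ~([][](p & ~r) -> [](s -> ~s)), 0   [~->-rule on 1]
4. [][](p & ~r), 0   [~->-rule on 3]
5. ~[](s -> ~s), 0   [~->-rule on 3]
6. ~(s -> ~s), 1   [~[]-rule on 5: fresh world 1, 0R1]
7. s, 1   [~->-rule on 6]
8. [](p & ~r) -> (s -> ~s), 1   [[]-rule on 2 via 0R1]
9. [](p & ~r), 1   [[]-rule on 4 via 0R1]
10. ~[](p & ~r), 1   [->-rule on 8 (branches; this branch)]
11. ~(p & ~r), 2   [~[]-rule on 10: fresh world 2, 1R2]
12. p & ~r, 2   [[]-rule on 9 via 1R2]
13. p, 2   [&-rule on 12]
14. ~r, 2   [&-rule on 12]
15. r, 2   [~&-rule on 11 (branches; this branch)]
Accessibility: 0R1, 1R2
Branch closes: r and ~r both at 2.
Every branch of the negation's tableau closes; the branch above is one of them.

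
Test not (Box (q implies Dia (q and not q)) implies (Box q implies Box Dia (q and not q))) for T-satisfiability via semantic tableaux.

1. not (Box (q implies Dia (q and not q)) implies (Box q implies Box Dia (q and not q))), u
2. Box (q implies Dia (q and not q)), u   [neg-implies-rule on 1]
3. not (Box q implies Box Dia (q and not q)), u   [neg-implies-rule on 1]
4. Box q, u   [neg-implies-rule on 3]
5. not Box Dia (q and not q), u   [neg-implies-rule on 3]
6. q implies Dia (q and not q), u   [Box-rule on 2 via uRu]
7. q, u   [Box-rule on 4 via uRu]
8. Dia (q and not q), u   [implies-rule on 6 (branches; this branch)]
9. not Dia (q and not q), v   [neg-Box-rule on 5: fresh world v, uRv]
10. q implies Dia (q and not q), v   [Box-rule on 2 via uRv]
11. q, v   [Box-rule on 4 via uRv]
12. not (q and not q), v   [neg-Dia-rule on 9 via vRv]
13. Dia (q and not q), v   [implies-rule on 10 (branches; this branch)]
14. q and not q, w   [Dia-rule on 8: fresh world w, uRw]
15. q, w   [and-rule on 14]
16. not q, w   [and-rule on 14]
Accessibility: uRu, uRv, uRw, vRv, wRw
Branch closes: q and not q both at w.
(One branch shown.) All branches close.

No, unsatisfiable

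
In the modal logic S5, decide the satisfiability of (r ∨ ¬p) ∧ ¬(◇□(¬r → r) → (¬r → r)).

1. (r ∨ ¬p) ∧ ¬(◇□(¬r → r) → (¬r → r)), u
2. r ∨ ¬p, u
3. ¬(◇□(¬r → r) → (¬r → r)), u
4. ◇□(¬r → r), u
5. ¬(¬r → r), u
6. ¬r, u
7. ¬p, u
8. □(¬r → r), v
9. ¬r → r, u
10. ¬r → r, v
11. r, u
Accessibility: uRu, uRv, vRu, vRv
Branch closes: r and ¬r both at u.
(One branch shown.) All branches close.

No, unsatisfiable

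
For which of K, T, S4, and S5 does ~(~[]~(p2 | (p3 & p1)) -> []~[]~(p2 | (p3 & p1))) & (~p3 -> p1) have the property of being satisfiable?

K, T, S4

S5-tableau for the formula:
1. ~(~[]~(p2 | (p3 & p1)) -> []~[]~(p2 | (p3 & p1))) & (~p3 -> p1), 0
2. ~(~[]~(p2 | (p3 & p1)) -> []~[]~(p2 | (p3 & p1))), 0   [&-rule on 1]
3. ~p3 -> p1, 0   [&-rule on 1]
4. ~[]~(p2 | (p3 & p1)), 0   [~->-rule on 2]
5. ~[]~[]~(p2 | (p3 & p1)), 0   [~->-rule on 2]
6. p1, 0   [->-rule on 3 (branches; this branch)]
7. p2 | (p3 & p1), 1   [~[]-rule on 4: fresh world 1, 0R1]
8. p3 & p1, 1   [|-rule on 7 (branches; this branch)]
9. p3, 1   [&-rule on 8]
10. p1, 1   [&-rule on 8]
11. []~(p2 | (p3 & p1)), 2   [~[]-rule on 5: fresh world 2, 0R2]
12. ~(p2 | (p3 & p1)), 0   [[]-rule on 11 via 2R0]
13. ~p2, 0   [~|-rule on 12]
14. ~(p3 & p1), 0   [~|-rule on 12]
15. ~(p2 | (p3 & p1)), 1   [[]-rule on 11 via 2R1]
16. ~p2, 1   [~|-rule on 15]
17. ~(p3 & p1), 1   [~|-rule on 15]
18. ~(p2 | (p3 & p1)), 2   [[]-rule on 11 via 2R2]
19. ~p2, 2   [~|-rule on 18]
20. ~(p3 & p1), 2   [~|-rule on 18]
21. ~p3, 0   [~&-rule on 14 (branches; this branch)]
22. ~p1, 1   [~&-rule on 17 (branches; this branch)]
Accessibility: 0R0, 0R1, 0R2, 1R0, 1R1, 1R2, 2R0, 2R1, 2R2
Branch closes: p1 and ~p1 both at 1.
Every branch closes (one shown): unsatisfiable in S5.
S4-tableau for the formula:
1. ~(~[]~(p2 | (p3 & p1)) -> []~[]~(p2 | (p3 & p1))) & (~p3 -> p1), 0
2. ~(~[]~(p2 | (p3 & p1)) -> []~[]~(p2 | (p3 & p1))), 0   [&-rule on 1]
3. ~p3 -> p1, 0   [&-rule on 1]
4. ~[]~(p2 | (p3 & p1)), 0   [~->-rule on 2]
5. ~[]~[]~(p2 | (p3 & p1)), 0   [~->-rule on 2]
6. p1, 0   [->-rule on 3 (branches; this branch)]
7. p2 | (p3 & p1), 1   [~[]-rule on 4: fresh world 1, 0R1]
8. p3 & p1, 1   [|-rule on 7 (branches; this branch)]
9. p3, 1   [&-rule on 8]
10. p1, 1   [&-rule on 8]
11. []~(p2 | (p3 & p1)), 2   [~[]-rule on 5: fresh world 2, 0R2]
12. ~(p2 | (p3 & p1)), 2   [[]-rule on 11 via 2R2]
13. ~p2, 2   [~|-rule on 12]
14. ~(p3 & p1), 2   [~|-rule on 12]
15. ~p1, 2   [~&-rule on 14 (branches; this branch)]
Accessibility: 0R0, 0R1, 0R2, 1R1, 2R2
Complete open branch: satisfiable in S4, hence also in K, T (this S4-model is also a K-model and a T-model).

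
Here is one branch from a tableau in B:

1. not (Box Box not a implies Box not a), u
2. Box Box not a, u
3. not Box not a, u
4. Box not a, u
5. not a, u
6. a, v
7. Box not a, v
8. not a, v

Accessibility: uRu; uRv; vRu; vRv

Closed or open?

Yes, closed

Both a and not a appear at v.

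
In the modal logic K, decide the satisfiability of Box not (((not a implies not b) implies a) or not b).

Satisfiable

1. Box not (((not a implies not b) implies a) or not b), w0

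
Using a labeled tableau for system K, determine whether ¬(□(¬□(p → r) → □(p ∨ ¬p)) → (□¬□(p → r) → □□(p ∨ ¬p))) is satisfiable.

1. ¬(□(¬□(p → r) → □(p ∨ ¬p)) → (□¬□(p → r) → □□(p ∨ ¬p))), w0
2. □(¬□(p → r) → □(p ∨ ¬p)), w0   [¬→-rule on 1]
3. ¬(□¬□(p → r) → □□(p ∨ ¬p)), w0   [¬→-rule on 1]
4. □¬□(p → r), w0   [¬→-rule on 3]
5. ¬□□(p ∨ ¬p), w0   [¬→-rule on 3]
6. ¬□(p ∨ ¬p), w1   [¬□-rule on 5: fresh world w1, w0Rw1]
7. ¬□(p → r) → □(p ∨ ¬p), w1   [□-rule on 2 via w0Rw1]
8. ¬□(p → r), w1   [□-rule on 4 via w0Rw1]
9. □(p ∨ ¬p), w1   [→-rule on 7 (branches; this branch)]
10. ¬(p ∨ ¬p), w2   [¬□-rule on 6: fresh world w2, w1Rw2]
11. ¬p, w2   [¬∨-rule on 10]
12. p, w2   [¬∨-rule on 10]
Accessibility: w0Rw1, w1Rw2
Branch closes: p and ¬p both at w2.
(One branch shown.) All branches close.

No, unsatisfiable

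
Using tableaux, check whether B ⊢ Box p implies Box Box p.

Not valid

Tableau for the negation not (Box p implies Box Box p):
1. not (Box p implies Box Box p), u
2. Box p, u
3. not Box Box p, u
4. p, u
5. not Box p, v
6. p, v
7. not p, w
Accessibility: uRu, uRv, vRu, vRv, vRw, wRv, wRw
The negation has an open branch (countermodel exists).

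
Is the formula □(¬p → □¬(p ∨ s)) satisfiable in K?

1. □(¬p → □¬(p ∨ s)), 0

Yes, satisfiable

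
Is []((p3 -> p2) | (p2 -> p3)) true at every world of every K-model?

Valid

Tableau for the negation ~[]((p3 -> p2) | (p2 -> p3)):
1. ~[]((p3 -> p2) | (p2 -> p3)), w0
2. ~((p3 -> p2) | (p2 -> p3)), w1
3. ~(p3 -> p2), w1
4. ~(p2 -> p3), w1
5. p3, w1
6. ~p2, w1
7. p2, w1
8. ~p3, w1
Accessibility: w0Rw1
Branch closes: p2 and ~p2 both at w1.
All branches of the negation close; one closing branch shown above.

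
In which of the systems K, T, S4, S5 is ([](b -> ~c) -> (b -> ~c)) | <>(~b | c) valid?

T, S4, S5

K-tableau for the negation ~(([](b -> ~c) -> (b -> ~c)) | <>(~b | c)):
1. ~(([](b -> ~c) -> (b -> ~c)) | <>(~b | c)), u
2. ~([](b -> ~c) -> (b -> ~c)), u   [~|-rule on 1]
3. ~<>(~b | c), u   [~|-rule on 1]
4. [](b -> ~c), u   [~->-rule on 2]
5. ~(b -> ~c), u   [~->-rule on 2]
6. b, u   [~->-rule on 5]
7. c, u   [~->-rule on 5]
Complete open branch: countermodel on a K-frame, so not valid in K.
T-tableau for the negation ~(([](b -> ~c) -> (b -> ~c)) | <>(~b | c)):
1. ~(([](b -> ~c) -> (b -> ~c)) | <>(~b | c)), u
2. ~([](b -> ~c) -> (b -> ~c)), u   [~|-rule on 1]
3. ~<>(~b | c), u   [~|-rule on 1]
4. [](b -> ~c), u   [~->-rule on 2]
5. ~(b -> ~c), u   [~->-rule on 2]
6. b, u   [~->-rule on 5]
7. c, u   [~->-rule on 5]
8. ~(~b | c), u   [~<>-rule on 3 via uRu]
9. ~c, u   [~|-rule on 8]
Accessibility: uRu
Branch closes: c and ~c both at u.
Every branch closes (one shown): valid in T, hence also in S4, S5 (every theorem of T is a theorem of S4 and S5).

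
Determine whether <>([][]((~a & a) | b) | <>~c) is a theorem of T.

No, not valid

Tableau for the negation ~<>([][]((~a & a) | b) | <>~c):
1. ~<>([][]((~a & a) | b) | <>~c), 0
2. ~([][]((~a & a) | b) | <>~c), 0
3. ~[][]((~a & a) | b), 0
4. ~<>~c, 0
5. c, 0
6. ~[]((~a & a) | b), 1
7. ~([][]((~a & a) | b) | <>~c), 1
8. ~[][]((~a & a) | b), 1
9. ~<>~c, 1
10. c, 1
11. ~((~a & a) | b), 2
12. ~(~a & a), 2
13. ~b, 2
14. c, 2
15. ~a, 2
16. ~[]((~a & a) | b), 3
17. c, 3
18. ~((~a & a) | b), 4
19. ~(~a & a), 4
20. ~b, 4
21. ~a, 4
Accessibility: 0R0, 0R1, 1R1, 1R2, 1R3, 2R2, 3R3, 3R4, 4R4
The negation has an open branch (countermodel exists).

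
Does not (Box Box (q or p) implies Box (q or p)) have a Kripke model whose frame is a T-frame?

1. not (Box Box (q or p) implies Box (q or p)), w0
2. Box Box (q or p), w0
3. not Box (q or p), w0
4. Box (q or p), w0
5. q or p, w0
6. p, w0
7. not (q or p), w1
8. not q, w1
9. not p, w1
10. Box (q or p), w1
11. q or p, w1
12. p, w1
Accessibility: w0Rw0, w0Rw1, w1Rw1
Branch closes: p and not p both at w1.
All branches of the tableau close; one closing branch shown above.

Unsatisfiable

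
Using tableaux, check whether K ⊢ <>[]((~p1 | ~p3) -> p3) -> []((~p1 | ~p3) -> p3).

Not valid

Tableau for the negation ~(<>[]((~p1 | ~p3) -> p3) -> []((~p1 | ~p3) -> p3)):
1. ~(<>[]((~p1 | ~p3) -> p3) -> []((~p1 | ~p3) -> p3)), w0
2. <>[]((~p1 | ~p3) -> p3), w0   [~->-rule on 1]
3. ~[]((~p1 | ~p3) -> p3), w0   [~->-rule on 1]
4. []((~p1 | ~p3) -> p3), w1   [<>-rule on 2: fresh world w1, w0Rw1]
5. ~((~p1 | ~p3) -> p3), w2   [~[]-rule on 3: fresh world w2, w0Rw2]
6. ~p1 | ~p3, w2   [~->-rule on 5]
7. ~p3, w2   [~->-rule on 5]
Accessibility: w0Rw1, w0Rw2
The negation has an open branch (countermodel exists).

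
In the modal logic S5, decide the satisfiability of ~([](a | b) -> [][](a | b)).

1. ~([](a | b) -> [][](a | b)), w0
2. [](a | b), w0
3. ~[][](a | b), w0
4. a | b, w0
5. b, w0
6. ~[](a | b), w1
7. a | b, w1
8. b, w1
9. ~(a | b), w2
10. ~a, w2
11. ~b, w2
12. a | b, w2
13. b, w2
Accessibility: w0Rw0, w0Rw1, w0Rw2, w1Rw0, w1Rw1, w1Rw2, w2Rw0, w2Rw1, w2Rw2
Branch closes: b and ~b both at w2.
Every branch closes; the branch above is one of them.

Unsatisfiable (every branch closes)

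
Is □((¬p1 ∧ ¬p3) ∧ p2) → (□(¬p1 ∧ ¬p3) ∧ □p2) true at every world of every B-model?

Tableau for the negation ¬(□((¬p1 ∧ ¬p3) ∧ p2) → (□(¬p1 ∧ ¬p3) ∧ □p2)):
1. ¬(□((¬p1 ∧ ¬p3) ∧ p2) → (□(¬p1 ∧ ¬p3) ∧ □p2)), 0
2. □((¬p1 ∧ ¬p3) ∧ p2), 0   [¬→-rule on 1]
3. ¬(□(¬p1 ∧ ¬p3) ∧ □p2), 0   [¬→-rule on 1]
4. (¬p1 ∧ ¬p3) ∧ p2, 0   [□-rule on 2 via 0R0]
5. ¬p1 ∧ ¬p3, 0   [∧-rule on 4]
6. p2, 0   [∧-rule on 4]
7. ¬p1, 0   [∧-rule on 5]
8. ¬p3, 0   [∧-rule on 5]
9. ¬□(¬p1 ∧ ¬p3), 0   [¬∧-rule on 3 (branches; this branch)]
10. ¬(¬p1 ∧ ¬p3), 1   [¬□-rule on 9: fresh world 1, 0R1]
11. (¬p1 ∧ ¬p3) ∧ p2, 1   [□-rule on 2 via 0R1]
12. ¬p1 ∧ ¬p3, 1   [∧-rule on 11]
13. p2, 1   [∧-rule on 11]
14. ¬p1, 1   [∧-rule on 12]
15. ¬p3, 1   [∧-rule on 12]
16. p3, 1   [¬∧-rule on 10 (branches; this branch)]
Accessibility: 0R0, 0R1, 1R0, 1R1
Branch closes: p3 and ¬p3 both at 1.
Every branch of the negation's tableau closes; the branch above is one of them.

Valid in B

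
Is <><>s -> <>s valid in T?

Tableau for the negation ~(<><>s -> <>s):
1. ~(<><>s -> <>s), u
2. <><>s, u
3. ~<>s, u
4. ~s, u
5. <>s, v
6. ~s, v
7. s, w
Accessibility: uRu, uRv, vRv, vRw, wRw
The negation has an open branch (countermodel exists).

Not valid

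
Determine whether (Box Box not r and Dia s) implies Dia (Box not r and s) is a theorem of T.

Valid in T

Tableau for the negation not ((Box Box not r and Dia s) implies Dia (Box not r and s)):
1. not ((Box Box not r and Dia s) implies Dia (Box not r and s)), u
2. Box Box not r and Dia s, u
3. not Dia (Box not r and s), u
4. Box Box not r, u
5. Dia s, u
6. not (Box not r and s), u
7. Box not r, u
8. not r, u
9. not Box not r, u
10. s, v
11. not (Box not r and s), v
12. Box not r, v
13. not r, v
14. not Box not r, v
15. r, w
16. not (Box not r and s), w
17. Box not r, w
18. not r, w
Accessibility: uRu, uRv, uRw, vRv, wRw
Branch closes: r and not r both at w.
Every branch of the negation's tableau closes; the branch above is one of them.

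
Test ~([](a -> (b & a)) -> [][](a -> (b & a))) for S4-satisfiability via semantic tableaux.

1. ~([](a -> (b & a)) -> [][](a -> (b & a))), 0
2. [](a -> (b & a)), 0
3. ~[][](a -> (b & a)), 0
4. a -> (b & a), 0
5. b & a, 0
6. b, 0
7. a, 0
8. ~[](a -> (b & a)), 1
9. a -> (b & a), 1
10. b & a, 1
11. b, 1
12. a, 1
13. ~(a -> (b & a)), 2
14. a, 2
15. ~(b & a), 2
16. a -> (b & a), 2
17. ~b, 2
18. b & a, 2
19. b, 2
Accessibility: 0R0, 0R1, 0R2, 1R1, 1R2, 2R2
Branch closes: b and ~b both at 2.
Every branch closes; the branch above is one of them.

Unsatisfiable (every branch closes)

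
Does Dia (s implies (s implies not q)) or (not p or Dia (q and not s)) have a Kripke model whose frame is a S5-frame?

Satisfiable

1. Dia (s implies (s implies not q)) or (not p or Dia (q and not s)), u
2. not p or Dia (q and not s), u   [or-rule on 1 (branches; this branch)]
3. Dia (q and not s), u   [or-rule on 2 (branches; this branch)]
4. q and not s, v   [Dia-rule on 3: fresh world v, uRv]
5. q, v   [and-rule on 4]
6. not s, v   [and-rule on 4]
Accessibility: uRu, uRv, vRu, vRv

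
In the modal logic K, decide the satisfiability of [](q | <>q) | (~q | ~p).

Yes, satisfiable

1. [](q | <>q) | (~q | ~p), 0
2. ~q | ~p, 0
3. ~p, 0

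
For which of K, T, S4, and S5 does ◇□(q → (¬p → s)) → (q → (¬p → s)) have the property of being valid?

S5

S4-tableau for the negation ¬(◇□(q → (¬p → s)) → (q → (¬p → s))):
1. ¬(◇□(q → (¬p → s)) → (q → (¬p → s))), 0
2. ◇□(q → (¬p → s)), 0
3. ¬(q → (¬p → s)), 0
4. q, 0
5. ¬(¬p → s), 0
6. ¬p, 0
7. ¬s, 0
8. □(q → (¬p → s)), 1
9. q → (¬p → s), 1
10. ¬p → s, 1
11. s, 1
Accessibility: 0R0, 0R1, 1R1
Complete open branch: countermodel on an S4-frame, so not valid in S4, nor in K, T (the same frame is also a K-frame and a T-frame).
S5-tableau for the negation ¬(◇□(q → (¬p → s)) → (q → (¬p → s))):
1. ¬(◇□(q → (¬p → s)) → (q → (¬p → s))), 0
2. ◇□(q → (¬p → s)), 0
3. ¬(q → (¬p → s)), 0
4. q, 0
5. ¬(¬p → s), 0
6. ¬p, 0
7. ¬s, 0
8. □(q → (¬p → s)), 1
9. q → (¬p → s), 0
10. q → (¬p → s), 1
11. ¬p → s, 0
12. ¬p → s, 1
13. s, 0
Accessibility: 0R0, 0R1, 1R0, 1R1
Branch closes: s and ¬s both at 0.
Every branch closes (one shown): valid in S5.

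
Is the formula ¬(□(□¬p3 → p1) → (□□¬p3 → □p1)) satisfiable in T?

Unsatisfiable

1. ¬(□(□¬p3 → p1) → (□□¬p3 → □p1)), 0
2. □(□¬p3 → p1), 0   [¬→-rule on 1]
3. ¬(□□¬p3 → □p1), 0   [¬→-rule on 1]
4. □□¬p3, 0   [¬→-rule on 3]
5. ¬□p1, 0   [¬→-rule on 3]
6. □¬p3 → p1, 0   [□-rule on 2 via 0R0]
7. □¬p3, 0   [□-rule on 4 via 0R0]
8. ¬p3, 0   [□-rule on 7 via 0R0]
9. ¬□¬p3, 0   [→-rule on 6 (branches; this branch)]
10. ¬p1, 1   [¬□-rule on 5: fresh world 1, 0R1]
11. □¬p3 → p1, 1   [□-rule on 2 via 0R1]
12. □¬p3, 1   [□-rule on 4 via 0R1]
13. ¬p3, 1   [□-rule on 7 via 0R1]
14. ¬□¬p3, 1   [→-rule on 11 (branches; this branch)]
15. p3, 2   [¬□-rule on 9: fresh world 2, 0R2]
16. □¬p3 → p1, 2   [□-rule on 2 via 0R2]
17. □¬p3, 2   [□-rule on 4 via 0R2]
18. ¬p3, 2   [□-rule on 7 via 0R2]
Accessibility: 0R0, 0R1, 0R2, 1R1, 2R2
Branch closes: p3 and ¬p3 both at 2.
Every branch closes; the branch above is one of them.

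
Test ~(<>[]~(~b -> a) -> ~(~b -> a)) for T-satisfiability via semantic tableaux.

Satisfiable (open branch found)

1. ~(<>[]~(~b -> a) -> ~(~b -> a)), w0
2. <>[]~(~b -> a), w0
3. ~b -> a, w0
4. a, w0
5. []~(~b -> a), w1
6. ~(~b -> a), w1
7. ~b, w1
8. ~a, w1
Accessibility: w0Rw0, w0Rw1, w1Rw1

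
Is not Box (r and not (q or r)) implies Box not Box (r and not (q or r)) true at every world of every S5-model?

Valid in S5

Tableau for the negation not (not Box (r and not (q or r)) implies Box not Box (r and not (q or r))):
1. not (not Box (r and not (q or r)) implies Box not Box (r and not (q or r))), 0
2. not Box (r and not (q or r)), 0
3. not Box not Box (r and not (q or r)), 0
4. not (r and not (q or r)), 1
5. q or r, 1
6. r, 1
7. Box (r and not (q or r)), 2
8. r and not (q or r), 0
9. r, 0
10. not (q or r), 0
11. not q, 0
12. not r, 0
Accessibility: 0R0, 0R1, 0R2, 1R0, 1R1, 1R2, 2R0, 2R1, 2R2
Branch closes: r and not r both at 0.
All branches of the negation close; one closing branch shown above.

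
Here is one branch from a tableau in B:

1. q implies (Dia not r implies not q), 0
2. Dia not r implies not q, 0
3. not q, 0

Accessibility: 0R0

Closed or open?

Open

There is no literal clash: for every atom and world, at most one sign appears.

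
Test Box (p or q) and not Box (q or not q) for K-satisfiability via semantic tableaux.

Unsatisfiable (every branch closes)

1. Box (p or q) and not Box (q or not q), w0
2. Box (p or q), w0
3. not Box (q or not q), w0
4. not (q or not q), w1
5. not q, w1
6. q, w1
Accessibility: w0Rw1
Branch closes: q and not q both at w1.
(One branch shown.) All branches close.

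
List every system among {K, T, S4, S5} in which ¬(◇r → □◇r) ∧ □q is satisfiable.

S4-tableau for the formula:
1. ¬(◇r → □◇r) ∧ □q, w0
2. ¬(◇r → □◇r), w0
3. □q, w0
4. ◇r, w0
5. ¬□◇r, w0
6. q, w0
7. r, w1
8. q, w1
9. ¬◇r, w2
10. q, w2
11. ¬r, w2
Accessibility: w0Rw0, w0Rw1, w0Rw2, w1Rw1, w2Rw2
Complete open branch: satisfiable in S4, hence also in K, T (this S4-model is also a K-model and a T-model).
S5-tableau for the formula:
1. ¬(◇r → □◇r) ∧ □q, w0
2. ¬(◇r → □◇r), w0
3. □q, w0
4. ◇r, w0
5. ¬□◇r, w0
6. q, w0
7. r, w1
8. q, w1
9. ¬◇r, w2
10. q, w2
11. ¬r, w0
12. ¬r, w1
Accessibility: w0Rw0, w0Rw1, w0Rw2, w1Rw0, w1Rw1, w1Rw2, w2Rw0, w2Rw1, w2Rw2
Branch closes: r and ¬r both at w1.
Every branch closes (one shown): unsatisfiable in S5.

K, T, S4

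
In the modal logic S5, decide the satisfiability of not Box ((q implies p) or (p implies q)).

1. not Box ((q implies p) or (p implies q)), w0
2. not ((q implies p) or (p implies q)), w1
3. not (q implies p), w1
4. not (p implies q), w1
5. q, w1
6. not p, w1
7. p, w1
8. not q, w1
Accessibility: w0Rw0, w0Rw1, w1Rw0, w1Rw1
Branch closes: p and not p both at w1.
(One branch shown.) All branches close.

Unsatisfiable (every branch closes)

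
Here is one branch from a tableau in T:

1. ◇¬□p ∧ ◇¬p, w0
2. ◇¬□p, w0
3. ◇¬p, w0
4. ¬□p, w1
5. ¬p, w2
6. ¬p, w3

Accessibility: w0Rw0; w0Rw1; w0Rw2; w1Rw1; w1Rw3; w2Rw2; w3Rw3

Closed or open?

Not closed

No world carries both an atom and its negation.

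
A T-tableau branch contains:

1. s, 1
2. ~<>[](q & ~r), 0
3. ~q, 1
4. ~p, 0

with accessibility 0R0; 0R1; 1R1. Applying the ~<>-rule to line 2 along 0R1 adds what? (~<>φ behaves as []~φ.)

~<>φ behaves as []~φ: propagate the negated body to each accessible world.

~[](q & ~r), 1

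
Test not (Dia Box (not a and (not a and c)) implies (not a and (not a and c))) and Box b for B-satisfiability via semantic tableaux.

1. not (Dia Box (not a and (not a and c)) implies (not a and (not a and c))) and Box b, w0
2. not (Dia Box (not a and (not a and c)) implies (not a and (not a and c))), w0
3. Box b, w0
4. Dia Box (not a and (not a and c)), w0
5. not (not a and (not a and c)), w0
6. b, w0
7. not (not a and c), w0
8. not c, w0
9. Box (not a and (not a and c)), w1
10. b, w1
11. not a and (not a and c), w0
12. not a, w0
13. not a and c, w0
14. c, w0
Accessibility: w0Rw0, w0Rw1, w1Rw0, w1Rw1
Branch closes: c and not c both at w0.
Every branch closes; the branch above is one of them.

No, unsatisfiable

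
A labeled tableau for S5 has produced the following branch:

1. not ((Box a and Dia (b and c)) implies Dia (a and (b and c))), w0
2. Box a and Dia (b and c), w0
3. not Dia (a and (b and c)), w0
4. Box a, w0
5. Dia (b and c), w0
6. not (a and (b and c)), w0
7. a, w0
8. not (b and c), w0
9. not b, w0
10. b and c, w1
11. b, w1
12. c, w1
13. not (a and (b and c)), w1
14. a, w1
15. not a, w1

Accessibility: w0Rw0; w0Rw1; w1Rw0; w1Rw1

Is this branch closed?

Yes, closed

Both a and not a appear at w1.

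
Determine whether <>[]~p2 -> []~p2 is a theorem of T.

Not valid

Tableau for the negation ~(<>[]~p2 -> []~p2):
1. ~(<>[]~p2 -> []~p2), u
2. <>[]~p2, u   [~->-rule on 1]
3. ~[]~p2, u   [~->-rule on 1]
4. []~p2, v   [<>-rule on 2: fresh world v, uRv]
5. ~p2, v   [[]-rule on 4 via vRv]
6. p2, w   [~[]-rule on 3: fresh world w, uRw]
Accessibility: uRu, uRv, uRw, vRv, wRw
The negation has an open branch (countermodel exists).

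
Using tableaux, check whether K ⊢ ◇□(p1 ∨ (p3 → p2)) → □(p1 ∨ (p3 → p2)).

Not valid

Tableau for the negation ¬(◇□(p1 ∨ (p3 → p2)) → □(p1 ∨ (p3 → p2))):
1. ¬(◇□(p1 ∨ (p3 → p2)) → □(p1 ∨ (p3 → p2))), 0
2. ◇□(p1 ∨ (p3 → p2)), 0   [¬→-rule on 1]
3. ¬□(p1 ∨ (p3 → p2)), 0   [¬→-rule on 1]
4. □(p1 ∨ (p3 → p2)), 1   [◇-rule on 2: fresh world 1, 0R1]
5. ¬(p1 ∨ (p3 → p2)), 2   [¬□-rule on 3: fresh world 2, 0R2]
6. ¬p1, 2   [¬∨-rule on 5]
7. ¬(p3 → p2), 2   [¬∨-rule on 5]
8. p3, 2   [¬→-rule on 7]
9. ¬p2, 2   [¬→-rule on 7]
Accessibility: 0R1, 0R2
The negation has an open branch (countermodel exists).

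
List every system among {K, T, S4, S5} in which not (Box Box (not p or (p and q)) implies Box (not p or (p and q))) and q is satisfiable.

K-tableau for the formula:
1. not (Box Box (not p or (p and q)) implies Box (not p or (p and q))) and q, w0
2. not (Box Box (not p or (p and q)) implies Box (not p or (p and q))), w0   [and-rule on 1]
3. q, w0   [and-rule on 1]
4. Box Box (not p or (p and q)), w0   [neg-implies-rule on 2]
5. not Box (not p or (p and q)), w0   [neg-implies-rule on 2]
6. not (not p or (p and q)), w1   [neg-Box-rule on 5: fresh world w1, w0Rw1]
7. p, w1   [neg-or-rule on 6]
8. not (p and q), w1   [neg-or-rule on 6]
9. Box (not p or (p and q)), w1   [Box-rule on 4 via w0Rw1]
10. not q, w1   [neg-and-rule on 8 (branches; this branch)]
Accessibility: w0Rw1
Complete open branch: satisfiable in K.
T-tableau for the formula:
1. not (Box Box (not p or (p and q)) implies Box (not p or (p and q))) and q, w0
2. not (Box Box (not p or (p and q)) implies Box (not p or (p and q))), w0   [and-rule on 1]
3. q, w0   [and-rule on 1]
4. Box Box (not p or (p and q)), w0   [neg-implies-rule on 2]
5. not Box (not p or (p and q)), w0   [neg-implies-rule on 2]
6. Box (not p or (p and q)), w0   [Box-rule on 4 via w0Rw0]
7. not p or (p and q), w0   [Box-rule on 6 via w0Rw0]
8. p and q, w0   [or-rule on 7 (branches; this branch)]
9. p, w0   [and-rule on 8]
10. not (not p or (p and q)), w1   [neg-Box-rule on 5: fresh world w1, w0Rw1]
11. p, w1   [neg-or-rule on 10]
12. not (p and q), w1   [neg-or-rule on 10]
13. Box (not p or (p and q)), w1   [Box-rule on 4 via w0Rw1]
14. not p or (p and q), w1   [Box-rule on 6 via w0Rw1]
15. not q, w1   [neg-and-rule on 12 (branches; this branch)]
16. p and q, w1   [or-rule on 14 (branches; this branch)]
17. q, w1   [and-rule on 16]
Accessibility: w0Rw0, w0Rw1, w1Rw1
Branch closes: q and not q both at w1.
Every branch closes (one shown): unsatisfiable in T, hence also in S4, S5 (every S4/S5-frame is a T-frame).

K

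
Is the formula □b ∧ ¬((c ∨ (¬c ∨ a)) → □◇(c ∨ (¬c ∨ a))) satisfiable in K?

Satisfiable

1. □b ∧ ¬((c ∨ (¬c ∨ a)) → □◇(c ∨ (¬c ∨ a))), w0
2. □b, w0   [∧-rule on 1]
3. ¬((c ∨ (¬c ∨ a)) → □◇(c ∨ (¬c ∨ a))), w0   [∧-rule on 1]
4. c ∨ (¬c ∨ a), w0   [¬→-rule on 3]
5. ¬□◇(c ∨ (¬c ∨ a)), w0   [¬→-rule on 3]
6. ¬c ∨ a, w0   [∨-rule on 4 (branches; this branch)]
7. a, w0   [∨-rule on 6 (branches; this branch)]
8. ¬◇(c ∨ (¬c ∨ a)), w1   [¬□-rule on 5: fresh world w1, w0Rw1]
9. b, w1   [□-rule on 2 via w0Rw1]
Accessibility: w0Rw1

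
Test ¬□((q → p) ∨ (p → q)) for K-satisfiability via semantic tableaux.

Unsatisfiable (every branch closes)

1. ¬□((q → p) ∨ (p → q)), w0
2. ¬((q → p) ∨ (p → q)), w1
3. ¬(q → p), w1
4. ¬(p → q), w1
5. q, w1
6. ¬p, w1
7. p, w1
8. ¬q, w1
Accessibility: w0Rw1
Branch closes: p and ¬p both at w1.
(One branch shown.) All branches close.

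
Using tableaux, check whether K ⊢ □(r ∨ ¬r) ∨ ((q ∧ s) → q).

Valid

Tableau for the negation ¬(□(r ∨ ¬r) ∨ ((q ∧ s) → q)):
1. ¬(□(r ∨ ¬r) ∨ ((q ∧ s) → q)), w0
2. ¬□(r ∨ ¬r), w0
3. ¬((q ∧ s) → q), w0
4. q ∧ s, w0
5. ¬q, w0
6. q, w0
7. s, w0
Branch closes: q and ¬q both at w0.
All branches of the negation close; one closing branch shown above.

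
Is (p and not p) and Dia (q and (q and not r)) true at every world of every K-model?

Invalid (countermodel exists)

Tableau for the negation not ((p and not p) and Dia (q and (q and not r))):
1. not ((p and not p) and Dia (q and (q and not r))), w0
2. not Dia (q and (q and not r)), w0
The negation has an open branch (countermodel exists).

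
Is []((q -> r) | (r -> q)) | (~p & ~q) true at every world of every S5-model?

Tableau for the negation ~([]((q -> r) | (r -> q)) | (~p & ~q)):
1. ~([]((q -> r) | (r -> q)) | (~p & ~q)), u
2. ~[]((q -> r) | (r -> q)), u   [~|-rule on 1]
3. ~(~p & ~q), u   [~|-rule on 1]
4. q, u   [~&-rule on 3 (branches; this branch)]
5. ~((q -> r) | (r -> q)), v   [~[]-rule on 2: fresh world v, uRv]
6. ~(q -> r), v   [~|-rule on 5]
7. ~(r -> q), v   [~|-rule on 5]
8. q, v   [~->-rule on 6]
9. ~r, v   [~->-rule on 6]
10. r, v   [~->-rule on 7]
11. ~q, v   [~->-rule on 7]
Accessibility: uRu, uRv, vRu, vRv
Branch closes: r and ~r both at v.
Every branch of the negation's tableau closes; the branch above is one of them.

Valid in S5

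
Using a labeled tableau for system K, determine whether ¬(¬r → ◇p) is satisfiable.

1. ¬(¬r → ◇p), u
2. ¬r, u   [¬→-rule on 1]
3. ¬◇p, u   [¬→-rule on 1]

Satisfiable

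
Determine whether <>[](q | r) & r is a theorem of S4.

Tableau for the negation ~(<>[](q | r) & r):
1. ~(<>[](q | r) & r), u
2. ~r, u   [~&-rule on 1 (branches; this branch)]
Accessibility: uRu
The negation has an open branch (countermodel exists).

Not valid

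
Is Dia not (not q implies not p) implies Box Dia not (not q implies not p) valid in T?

Tableau for the negation not (Dia not (not q implies not p) implies Box Dia not (not q implies not p)):
1. not (Dia not (not q implies not p) implies Box Dia not (not q implies not p)), 0
2. Dia not (not q implies not p), 0
3. not Box Dia not (not q implies not p), 0
4. not (not q implies not p), 1
5. not q, 1
6. p, 1
7. not Dia not (not q implies not p), 2
8. not q implies not p, 2
9. not p, 2
Accessibility: 0R0, 0R1, 0R2, 1R1, 2R2
The negation has an open branch (countermodel exists).

No, not valid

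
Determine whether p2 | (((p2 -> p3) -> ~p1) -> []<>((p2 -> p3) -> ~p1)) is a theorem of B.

Tableau for the negation ~(p2 | (((p2 -> p3) -> ~p1) -> []<>((p2 -> p3) -> ~p1))):
1. ~(p2 | (((p2 -> p3) -> ~p1) -> []<>((p2 -> p3) -> ~p1))), w0
2. ~p2, w0
3. ~(((p2 -> p3) -> ~p1) -> []<>((p2 -> p3) -> ~p1)), w0
4. (p2 -> p3) -> ~p1, w0
5. ~[]<>((p2 -> p3) -> ~p1), w0
6. ~p1, w0
7. ~<>((p2 -> p3) -> ~p1), w1
8. ~((p2 -> p3) -> ~p1), w0
9. p2 -> p3, w0
10. p1, w0
Accessibility: w0Rw0, w0Rw1, w1Rw0, w1Rw1
Branch closes: p1 and ~p1 both at w0.
All branches of the negation close; one closing branch shown above.

Yes, valid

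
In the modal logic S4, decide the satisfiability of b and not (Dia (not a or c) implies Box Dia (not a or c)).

1. b and not (Dia (not a or c) implies Box Dia (not a or c)), 0
2. b, 0   [and-rule on 1]
3. not (Dia (not a or c) implies Box Dia (not a or c)), 0   [and-rule on 1]
4. Dia (not a or c), 0   [neg-implies-rule on 3]
5. not Box Dia (not a or c), 0   [neg-implies-rule on 3]
6. not a or c, 1   [Dia-rule on 4: fresh world 1, 0R1]
7. c, 1   [or-rule on 6 (branches; this branch)]
8. not Dia (not a or c), 2   [neg-Box-rule on 5: fresh world 2, 0R2]
9. not (not a or c), 2   [neg-Dia-rule on 8 via 2R2]
10. a, 2   [neg-or-rule on 9]
11. not c, 2   [neg-or-rule on 9]
Accessibility: 0R0, 0R1, 0R2, 1R1, 2R2

Satisfiable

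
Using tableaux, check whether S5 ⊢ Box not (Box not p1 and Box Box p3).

Not valid

Tableau for the negation not Box not (Box not p1 and Box Box p3):
1. not Box not (Box not p1 and Box Box p3), w0
2. Box not p1 and Box Box p3, w1
3. Box not p1, w1
4. Box Box p3, w1
5. not p1, w0
6. not p1, w1
7. Box p3, w0
8. Box p3, w1
9. p3, w0
10. p3, w1
Accessibility: w0Rw0, w0Rw1, w1Rw0, w1Rw1
The negation has an open branch (countermodel exists).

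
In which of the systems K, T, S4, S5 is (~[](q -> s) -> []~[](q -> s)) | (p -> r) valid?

S4-tableau for the negation ~((~[](q -> s) -> []~[](q -> s)) | (p -> r)):
1. ~((~[](q -> s) -> []~[](q -> s)) | (p -> r)), w0
2. ~(~[](q -> s) -> []~[](q -> s)), w0
3. ~(p -> r), w0
4. ~[](q -> s), w0
5. ~[]~[](q -> s), w0
6. p, w0
7. ~r, w0
8. ~(q -> s), w1
9. q, w1
10. ~s, w1
11. [](q -> s), w2
12. q -> s, w2
13. s, w2
Accessibility: w0Rw0, w0Rw1, w0Rw2, w1Rw1, w2Rw2
Complete open branch: countermodel on an S4-frame, so not valid in S4, nor in K, T (the same frame is also a K-frame and a T-frame).
S5-tableau for the negation ~((~[](q -> s) -> []~[](q -> s)) | (p -> r)):
1. ~((~[](q -> s) -> []~[](q -> s)) | (p -> r)), w0
2. ~(~[](q -> s) -> []~[](q -> s)), w0
3. ~(p -> r), w0
4. ~[](q -> s), w0
5. ~[]~[](q -> s), w0
6. p, w0
7. ~r, w0
8. ~(q -> s), w1
9. q, w1
10. ~s, w1
11. [](q -> s), w2
12. q -> s, w0
13. q -> s, w1
14. q -> s, w2
15. s, w0
16. s, w1
Accessibility: w0Rw0, w0Rw1, w0Rw2, w1Rw0, w1Rw1, w1Rw2, w2Rw0, w2Rw1, w2Rw2
Branch closes: s and ~s both at w1.
Every branch closes (one shown): valid in S5.

S5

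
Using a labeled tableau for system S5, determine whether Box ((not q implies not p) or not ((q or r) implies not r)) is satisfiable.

Yes, satisfiable

1. Box ((not q implies not p) or not ((q or r) implies not r)), 0
2. (not q implies not p) or not ((q or r) implies not r), 0
3. not ((q or r) implies not r), 0
4. q or r, 0
5. r, 0
Accessibility: 0R0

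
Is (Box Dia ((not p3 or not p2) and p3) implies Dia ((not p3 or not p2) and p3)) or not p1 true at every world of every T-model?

Tableau for the negation not ((Box Dia ((not p3 or not p2) and p3) implies Dia ((not p3 or not p2) and p3)) or not p1):
1. not ((Box Dia ((not p3 or not p2) and p3) implies Dia ((not p3 or not p2) and p3)) or not p1), w0
2. not (Box Dia ((not p3 or not p2) and p3) implies Dia ((not p3 or not p2) and p3)), w0
3. p1, w0
4. Box Dia ((not p3 or not p2) and p3), w0
5. not Dia ((not p3 or not p2) and p3), w0
6. Dia ((not p3 or not p2) and p3), w0
7. not ((not p3 or not p2) and p3), w0
8. not (not p3 or not p2), w0
9. p3, w0
10. p2, w0
11. (not p3 or not p2) and p3, w1
12. not p3 or not p2, w1
13. p3, w1
14. Dia ((not p3 or not p2) and p3), w1
15. not ((not p3 or not p2) and p3), w1
16. not p2, w1
17. not (not p3 or not p2), w1
18. p2, w1
Accessibility: w0Rw0, w0Rw1, w1Rw1
Branch closes: p2 and not p2 both at w1.
Every branch of the negation's tableau closes; the branch above is one of them.

Valid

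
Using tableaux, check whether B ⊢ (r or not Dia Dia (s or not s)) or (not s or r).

Invalid (countermodel exists)

Tableau for the negation not ((r or not Dia Dia (s or not s)) or (not s or r)):
1. not ((r or not Dia Dia (s or not s)) or (not s or r)), w0
2. not (r or not Dia Dia (s or not s)), w0   [neg-or-rule on 1]
3. not (not s or r), w0   [neg-or-rule on 1]
4. not r, w0   [neg-or-rule on 2]
5. Dia Dia (s or not s), w0   [neg-or-rule on 2]
6. s, w0   [neg-or-rule on 3]
7. Dia (s or not s), w1   [Dia-rule on 5: fresh world w1, w0Rw1]
8. s or not s, w2   [Dia-rule on 7: fresh world w2, w1Rw2]
9. not s, w2   [or-rule on 8 (branches; this branch)]
Accessibility: w0Rw0, w0Rw1, w1Rw0, w1Rw1, w1Rw2, w2Rw1, w2Rw2
The negation has an open branch (countermodel exists).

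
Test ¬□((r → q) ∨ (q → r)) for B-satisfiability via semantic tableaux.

No, unsatisfiable

1. ¬□((r → q) ∨ (q → r)), u
2. ¬((r → q) ∨ (q → r)), v   [¬□-rule on 1: fresh world v, uRv]
3. ¬(r → q), v   [¬∨-rule on 2]
4. ¬(q → r), v   [¬∨-rule on 2]
5. r, v   [¬→-rule on 3]
6. ¬q, v   [¬→-rule on 3]
7. q, v   [¬→-rule on 4]
8. ¬r, v   [¬→-rule on 4]
Accessibility: uRu, uRv, vRu, vRv
Branch closes: q and ¬q both at v.
All branches of the tableau close; one closing branch shown above.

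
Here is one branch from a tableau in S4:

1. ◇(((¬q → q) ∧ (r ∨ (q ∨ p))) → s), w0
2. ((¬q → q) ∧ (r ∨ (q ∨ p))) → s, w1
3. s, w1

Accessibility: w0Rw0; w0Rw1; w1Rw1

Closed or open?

Open

There is no literal clash: for every atom and world, at most one sign appears.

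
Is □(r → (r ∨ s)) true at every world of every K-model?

Valid in K

Tableau for the negation ¬□(r → (r ∨ s)):
1. ¬□(r → (r ∨ s)), w0
2. ¬(r → (r ∨ s)), w1
3. r, w1
4. ¬(r ∨ s), w1
5. ¬r, w1
6. ¬s, w1
Accessibility: w0Rw1
Branch closes: r and ¬r both at w1.
All branches of the negation close; one closing branch shown above.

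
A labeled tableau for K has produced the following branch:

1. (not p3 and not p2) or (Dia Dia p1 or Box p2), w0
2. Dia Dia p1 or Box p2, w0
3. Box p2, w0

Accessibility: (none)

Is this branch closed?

No atom appears with both signs at the same world.

Open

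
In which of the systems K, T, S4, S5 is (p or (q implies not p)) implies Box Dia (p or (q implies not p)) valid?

T, S4, S5

K-tableau for the negation not ((p or (q implies not p)) implies Box Dia (p or (q implies not p))):
1. not ((p or (q implies not p)) implies Box Dia (p or (q implies not p))), u
2. p or (q implies not p), u
3. not Box Dia (p or (q implies not p)), u
4. q implies not p, u
5. not p, u
6. not Dia (p or (q implies not p)), v
Accessibility: uRv
Complete open branch: countermodel on a K-frame, so not valid in K.
T-tableau for the negation not ((p or (q implies not p)) implies Box Dia (p or (q implies not p))):
1. not ((p or (q implies not p)) implies Box Dia (p or (q implies not p))), u
2. p or (q implies not p), u
3. not Box Dia (p or (q implies not p)), u
4. q implies not p, u
5. not p, u
6. not Dia (p or (q implies not p)), v
7. not (p or (q implies not p)), v
8. not p, v
9. not (q implies not p), v
10. q, v
11. p, v
Accessibility: uRu, uRv, vRv
Branch closes: p and not p both at v.
Every branch closes (one shown): valid in T, hence also in S4, S5 (every theorem of T is a theorem of S4 and S5).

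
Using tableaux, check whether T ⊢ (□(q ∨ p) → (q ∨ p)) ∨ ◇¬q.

Yes, valid

Tableau for the negation ¬((□(q ∨ p) → (q ∨ p)) ∨ ◇¬q):
1. ¬((□(q ∨ p) → (q ∨ p)) ∨ ◇¬q), u
2. ¬(□(q ∨ p) → (q ∨ p)), u
3. ¬◇¬q, u
4. □(q ∨ p), u
5. ¬(q ∨ p), u
6. ¬q, u
7. ¬p, u
8. q, u
Accessibility: uRu
Branch closes: q and ¬q both at u.
Every branch of the negation's tableau closes; the branch above is one of them.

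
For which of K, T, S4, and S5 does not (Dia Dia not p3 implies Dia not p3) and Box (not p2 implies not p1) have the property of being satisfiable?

K, T

S4-tableau for the formula:
1. not (Dia Dia not p3 implies Dia not p3) and Box (not p2 implies not p1), 0
2. not (Dia Dia not p3 implies Dia not p3), 0
3. Box (not p2 implies not p1), 0
4. Dia Dia not p3, 0
5. not Dia not p3, 0
6. not p2 implies not p1, 0
7. p3, 0
8. not p1, 0
9. Dia not p3, 1
10. not p2 implies not p1, 1
11. p3, 1
12. not p1, 1
13. not p3, 2
14. not p2 implies not p1, 2
15. p3, 2
Accessibility: 0R0, 0R1, 0R2, 1R1, 1R2, 2R2
Branch closes: p3 and not p3 both at 2.
Every branch closes (one shown): unsatisfiable in S4, hence also in S5 (every S5-frame is an S4-frame).
T-tableau for the formula:
1. not (Dia Dia not p3 implies Dia not p3) and Box (not p2 implies not p1), 0
2. not (Dia Dia not p3 implies Dia not p3), 0
3. Box (not p2 implies not p1), 0
4. Dia Dia not p3, 0
5. not Dia not p3, 0
6. not p2 implies not p1, 0
7. p3, 0
8. not p1, 0
9. Dia not p3, 1
10. not p2 implies not p1, 1
11. p3, 1
12. not p1, 1
13. not p3, 2
Accessibility: 0R0, 0R1, 1R1, 1R2, 2R2
Complete open branch: satisfiable in T, hence also in K (this T-model is also a K-model).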